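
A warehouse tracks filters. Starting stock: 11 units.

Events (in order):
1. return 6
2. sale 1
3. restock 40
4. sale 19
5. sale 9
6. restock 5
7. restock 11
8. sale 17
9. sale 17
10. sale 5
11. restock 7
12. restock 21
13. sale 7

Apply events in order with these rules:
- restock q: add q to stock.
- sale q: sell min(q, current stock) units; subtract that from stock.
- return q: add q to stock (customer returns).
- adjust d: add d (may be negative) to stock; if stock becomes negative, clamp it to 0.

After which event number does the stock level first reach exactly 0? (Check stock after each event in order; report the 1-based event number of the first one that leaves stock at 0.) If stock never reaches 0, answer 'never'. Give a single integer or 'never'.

Answer: never

Derivation:
Processing events:
Start: stock = 11
  Event 1 (return 6): 11 + 6 = 17
  Event 2 (sale 1): sell min(1,17)=1. stock: 17 - 1 = 16. total_sold = 1
  Event 3 (restock 40): 16 + 40 = 56
  Event 4 (sale 19): sell min(19,56)=19. stock: 56 - 19 = 37. total_sold = 20
  Event 5 (sale 9): sell min(9,37)=9. stock: 37 - 9 = 28. total_sold = 29
  Event 6 (restock 5): 28 + 5 = 33
  Event 7 (restock 11): 33 + 11 = 44
  Event 8 (sale 17): sell min(17,44)=17. stock: 44 - 17 = 27. total_sold = 46
  Event 9 (sale 17): sell min(17,27)=17. stock: 27 - 17 = 10. total_sold = 63
  Event 10 (sale 5): sell min(5,10)=5. stock: 10 - 5 = 5. total_sold = 68
  Event 11 (restock 7): 5 + 7 = 12
  Event 12 (restock 21): 12 + 21 = 33
  Event 13 (sale 7): sell min(7,33)=7. stock: 33 - 7 = 26. total_sold = 75
Final: stock = 26, total_sold = 75

Stock never reaches 0.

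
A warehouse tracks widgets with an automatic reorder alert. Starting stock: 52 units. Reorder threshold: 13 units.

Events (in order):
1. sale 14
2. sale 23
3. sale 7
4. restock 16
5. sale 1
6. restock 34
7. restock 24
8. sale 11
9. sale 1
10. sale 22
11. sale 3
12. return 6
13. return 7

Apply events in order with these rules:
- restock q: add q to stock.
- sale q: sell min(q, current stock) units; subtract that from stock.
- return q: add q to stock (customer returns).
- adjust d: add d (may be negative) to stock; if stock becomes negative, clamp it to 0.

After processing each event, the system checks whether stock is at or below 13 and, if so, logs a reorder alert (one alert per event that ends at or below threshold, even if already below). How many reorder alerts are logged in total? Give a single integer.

Answer: 1

Derivation:
Processing events:
Start: stock = 52
  Event 1 (sale 14): sell min(14,52)=14. stock: 52 - 14 = 38. total_sold = 14
  Event 2 (sale 23): sell min(23,38)=23. stock: 38 - 23 = 15. total_sold = 37
  Event 3 (sale 7): sell min(7,15)=7. stock: 15 - 7 = 8. total_sold = 44
  Event 4 (restock 16): 8 + 16 = 24
  Event 5 (sale 1): sell min(1,24)=1. stock: 24 - 1 = 23. total_sold = 45
  Event 6 (restock 34): 23 + 34 = 57
  Event 7 (restock 24): 57 + 24 = 81
  Event 8 (sale 11): sell min(11,81)=11. stock: 81 - 11 = 70. total_sold = 56
  Event 9 (sale 1): sell min(1,70)=1. stock: 70 - 1 = 69. total_sold = 57
  Event 10 (sale 22): sell min(22,69)=22. stock: 69 - 22 = 47. total_sold = 79
  Event 11 (sale 3): sell min(3,47)=3. stock: 47 - 3 = 44. total_sold = 82
  Event 12 (return 6): 44 + 6 = 50
  Event 13 (return 7): 50 + 7 = 57
Final: stock = 57, total_sold = 82

Checking against threshold 13:
  After event 1: stock=38 > 13
  After event 2: stock=15 > 13
  After event 3: stock=8 <= 13 -> ALERT
  After event 4: stock=24 > 13
  After event 5: stock=23 > 13
  After event 6: stock=57 > 13
  After event 7: stock=81 > 13
  After event 8: stock=70 > 13
  After event 9: stock=69 > 13
  After event 10: stock=47 > 13
  After event 11: stock=44 > 13
  After event 12: stock=50 > 13
  After event 13: stock=57 > 13
Alert events: [3]. Count = 1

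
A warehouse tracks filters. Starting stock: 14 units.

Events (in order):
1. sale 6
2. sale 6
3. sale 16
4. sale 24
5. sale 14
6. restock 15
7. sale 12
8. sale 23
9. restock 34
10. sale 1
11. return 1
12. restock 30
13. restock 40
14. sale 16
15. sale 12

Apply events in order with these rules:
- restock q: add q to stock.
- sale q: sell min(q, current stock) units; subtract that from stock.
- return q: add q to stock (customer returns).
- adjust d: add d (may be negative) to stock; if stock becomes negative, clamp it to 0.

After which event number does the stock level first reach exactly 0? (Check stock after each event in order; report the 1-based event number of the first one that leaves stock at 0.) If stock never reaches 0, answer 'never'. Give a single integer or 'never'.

Answer: 3

Derivation:
Processing events:
Start: stock = 14
  Event 1 (sale 6): sell min(6,14)=6. stock: 14 - 6 = 8. total_sold = 6
  Event 2 (sale 6): sell min(6,8)=6. stock: 8 - 6 = 2. total_sold = 12
  Event 3 (sale 16): sell min(16,2)=2. stock: 2 - 2 = 0. total_sold = 14
  Event 4 (sale 24): sell min(24,0)=0. stock: 0 - 0 = 0. total_sold = 14
  Event 5 (sale 14): sell min(14,0)=0. stock: 0 - 0 = 0. total_sold = 14
  Event 6 (restock 15): 0 + 15 = 15
  Event 7 (sale 12): sell min(12,15)=12. stock: 15 - 12 = 3. total_sold = 26
  Event 8 (sale 23): sell min(23,3)=3. stock: 3 - 3 = 0. total_sold = 29
  Event 9 (restock 34): 0 + 34 = 34
  Event 10 (sale 1): sell min(1,34)=1. stock: 34 - 1 = 33. total_sold = 30
  Event 11 (return 1): 33 + 1 = 34
  Event 12 (restock 30): 34 + 30 = 64
  Event 13 (restock 40): 64 + 40 = 104
  Event 14 (sale 16): sell min(16,104)=16. stock: 104 - 16 = 88. total_sold = 46
  Event 15 (sale 12): sell min(12,88)=12. stock: 88 - 12 = 76. total_sold = 58
Final: stock = 76, total_sold = 58

First zero at event 3.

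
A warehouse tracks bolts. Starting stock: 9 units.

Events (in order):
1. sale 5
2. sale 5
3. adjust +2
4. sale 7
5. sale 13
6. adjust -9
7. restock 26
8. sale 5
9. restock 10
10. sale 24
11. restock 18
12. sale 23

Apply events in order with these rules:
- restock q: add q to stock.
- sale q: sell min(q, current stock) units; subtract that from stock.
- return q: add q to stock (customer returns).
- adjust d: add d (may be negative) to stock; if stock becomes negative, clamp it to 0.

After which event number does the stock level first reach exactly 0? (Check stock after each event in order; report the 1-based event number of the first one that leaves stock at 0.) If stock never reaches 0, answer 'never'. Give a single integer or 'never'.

Answer: 2

Derivation:
Processing events:
Start: stock = 9
  Event 1 (sale 5): sell min(5,9)=5. stock: 9 - 5 = 4. total_sold = 5
  Event 2 (sale 5): sell min(5,4)=4. stock: 4 - 4 = 0. total_sold = 9
  Event 3 (adjust +2): 0 + 2 = 2
  Event 4 (sale 7): sell min(7,2)=2. stock: 2 - 2 = 0. total_sold = 11
  Event 5 (sale 13): sell min(13,0)=0. stock: 0 - 0 = 0. total_sold = 11
  Event 6 (adjust -9): 0 + -9 = 0 (clamped to 0)
  Event 7 (restock 26): 0 + 26 = 26
  Event 8 (sale 5): sell min(5,26)=5. stock: 26 - 5 = 21. total_sold = 16
  Event 9 (restock 10): 21 + 10 = 31
  Event 10 (sale 24): sell min(24,31)=24. stock: 31 - 24 = 7. total_sold = 40
  Event 11 (restock 18): 7 + 18 = 25
  Event 12 (sale 23): sell min(23,25)=23. stock: 25 - 23 = 2. total_sold = 63
Final: stock = 2, total_sold = 63

First zero at event 2.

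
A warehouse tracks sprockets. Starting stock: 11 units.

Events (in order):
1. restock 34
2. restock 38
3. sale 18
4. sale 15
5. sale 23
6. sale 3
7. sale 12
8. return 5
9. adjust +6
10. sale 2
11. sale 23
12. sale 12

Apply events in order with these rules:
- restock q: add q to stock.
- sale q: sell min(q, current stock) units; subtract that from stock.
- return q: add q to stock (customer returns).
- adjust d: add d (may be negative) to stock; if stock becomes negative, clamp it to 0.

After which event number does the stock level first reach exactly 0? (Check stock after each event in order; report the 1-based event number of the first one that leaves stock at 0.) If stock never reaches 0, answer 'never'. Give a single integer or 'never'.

Answer: 11

Derivation:
Processing events:
Start: stock = 11
  Event 1 (restock 34): 11 + 34 = 45
  Event 2 (restock 38): 45 + 38 = 83
  Event 3 (sale 18): sell min(18,83)=18. stock: 83 - 18 = 65. total_sold = 18
  Event 4 (sale 15): sell min(15,65)=15. stock: 65 - 15 = 50. total_sold = 33
  Event 5 (sale 23): sell min(23,50)=23. stock: 50 - 23 = 27. total_sold = 56
  Event 6 (sale 3): sell min(3,27)=3. stock: 27 - 3 = 24. total_sold = 59
  Event 7 (sale 12): sell min(12,24)=12. stock: 24 - 12 = 12. total_sold = 71
  Event 8 (return 5): 12 + 5 = 17
  Event 9 (adjust +6): 17 + 6 = 23
  Event 10 (sale 2): sell min(2,23)=2. stock: 23 - 2 = 21. total_sold = 73
  Event 11 (sale 23): sell min(23,21)=21. stock: 21 - 21 = 0. total_sold = 94
  Event 12 (sale 12): sell min(12,0)=0. stock: 0 - 0 = 0. total_sold = 94
Final: stock = 0, total_sold = 94

First zero at event 11.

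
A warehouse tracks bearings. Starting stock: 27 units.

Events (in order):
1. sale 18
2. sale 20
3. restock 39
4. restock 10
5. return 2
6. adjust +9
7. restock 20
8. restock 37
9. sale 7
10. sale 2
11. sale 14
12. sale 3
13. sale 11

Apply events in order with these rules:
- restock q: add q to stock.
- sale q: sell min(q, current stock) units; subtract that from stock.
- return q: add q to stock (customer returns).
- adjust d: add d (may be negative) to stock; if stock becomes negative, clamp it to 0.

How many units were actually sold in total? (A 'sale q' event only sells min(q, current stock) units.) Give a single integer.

Answer: 64

Derivation:
Processing events:
Start: stock = 27
  Event 1 (sale 18): sell min(18,27)=18. stock: 27 - 18 = 9. total_sold = 18
  Event 2 (sale 20): sell min(20,9)=9. stock: 9 - 9 = 0. total_sold = 27
  Event 3 (restock 39): 0 + 39 = 39
  Event 4 (restock 10): 39 + 10 = 49
  Event 5 (return 2): 49 + 2 = 51
  Event 6 (adjust +9): 51 + 9 = 60
  Event 7 (restock 20): 60 + 20 = 80
  Event 8 (restock 37): 80 + 37 = 117
  Event 9 (sale 7): sell min(7,117)=7. stock: 117 - 7 = 110. total_sold = 34
  Event 10 (sale 2): sell min(2,110)=2. stock: 110 - 2 = 108. total_sold = 36
  Event 11 (sale 14): sell min(14,108)=14. stock: 108 - 14 = 94. total_sold = 50
  Event 12 (sale 3): sell min(3,94)=3. stock: 94 - 3 = 91. total_sold = 53
  Event 13 (sale 11): sell min(11,91)=11. stock: 91 - 11 = 80. total_sold = 64
Final: stock = 80, total_sold = 64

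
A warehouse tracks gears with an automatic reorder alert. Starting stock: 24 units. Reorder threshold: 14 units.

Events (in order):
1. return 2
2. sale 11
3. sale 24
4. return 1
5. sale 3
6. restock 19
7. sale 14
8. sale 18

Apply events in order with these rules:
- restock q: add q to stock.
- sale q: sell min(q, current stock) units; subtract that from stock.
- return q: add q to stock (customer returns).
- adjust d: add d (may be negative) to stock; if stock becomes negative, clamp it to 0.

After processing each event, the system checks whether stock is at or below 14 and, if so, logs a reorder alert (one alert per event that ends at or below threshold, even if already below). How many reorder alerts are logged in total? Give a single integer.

Answer: 5

Derivation:
Processing events:
Start: stock = 24
  Event 1 (return 2): 24 + 2 = 26
  Event 2 (sale 11): sell min(11,26)=11. stock: 26 - 11 = 15. total_sold = 11
  Event 3 (sale 24): sell min(24,15)=15. stock: 15 - 15 = 0. total_sold = 26
  Event 4 (return 1): 0 + 1 = 1
  Event 5 (sale 3): sell min(3,1)=1. stock: 1 - 1 = 0. total_sold = 27
  Event 6 (restock 19): 0 + 19 = 19
  Event 7 (sale 14): sell min(14,19)=14. stock: 19 - 14 = 5. total_sold = 41
  Event 8 (sale 18): sell min(18,5)=5. stock: 5 - 5 = 0. total_sold = 46
Final: stock = 0, total_sold = 46

Checking against threshold 14:
  After event 1: stock=26 > 14
  After event 2: stock=15 > 14
  After event 3: stock=0 <= 14 -> ALERT
  After event 4: stock=1 <= 14 -> ALERT
  After event 5: stock=0 <= 14 -> ALERT
  After event 6: stock=19 > 14
  After event 7: stock=5 <= 14 -> ALERT
  After event 8: stock=0 <= 14 -> ALERT
Alert events: [3, 4, 5, 7, 8]. Count = 5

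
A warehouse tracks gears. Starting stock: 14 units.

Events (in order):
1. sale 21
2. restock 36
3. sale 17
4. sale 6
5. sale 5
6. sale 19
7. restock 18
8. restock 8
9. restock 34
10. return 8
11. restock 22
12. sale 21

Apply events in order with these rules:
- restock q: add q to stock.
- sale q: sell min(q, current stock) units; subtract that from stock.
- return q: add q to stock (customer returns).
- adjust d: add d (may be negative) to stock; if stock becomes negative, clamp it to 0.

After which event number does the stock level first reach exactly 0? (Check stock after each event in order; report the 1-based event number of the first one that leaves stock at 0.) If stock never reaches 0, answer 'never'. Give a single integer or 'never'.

Processing events:
Start: stock = 14
  Event 1 (sale 21): sell min(21,14)=14. stock: 14 - 14 = 0. total_sold = 14
  Event 2 (restock 36): 0 + 36 = 36
  Event 3 (sale 17): sell min(17,36)=17. stock: 36 - 17 = 19. total_sold = 31
  Event 4 (sale 6): sell min(6,19)=6. stock: 19 - 6 = 13. total_sold = 37
  Event 5 (sale 5): sell min(5,13)=5. stock: 13 - 5 = 8. total_sold = 42
  Event 6 (sale 19): sell min(19,8)=8. stock: 8 - 8 = 0. total_sold = 50
  Event 7 (restock 18): 0 + 18 = 18
  Event 8 (restock 8): 18 + 8 = 26
  Event 9 (restock 34): 26 + 34 = 60
  Event 10 (return 8): 60 + 8 = 68
  Event 11 (restock 22): 68 + 22 = 90
  Event 12 (sale 21): sell min(21,90)=21. stock: 90 - 21 = 69. total_sold = 71
Final: stock = 69, total_sold = 71

First zero at event 1.

Answer: 1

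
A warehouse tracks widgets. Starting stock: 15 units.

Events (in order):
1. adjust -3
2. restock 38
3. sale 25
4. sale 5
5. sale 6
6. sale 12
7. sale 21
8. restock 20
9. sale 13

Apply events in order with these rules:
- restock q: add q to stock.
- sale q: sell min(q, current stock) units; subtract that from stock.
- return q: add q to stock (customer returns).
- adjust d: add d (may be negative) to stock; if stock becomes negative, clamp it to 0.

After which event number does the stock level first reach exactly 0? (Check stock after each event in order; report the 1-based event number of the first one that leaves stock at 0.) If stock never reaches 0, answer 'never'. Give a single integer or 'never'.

Answer: 7

Derivation:
Processing events:
Start: stock = 15
  Event 1 (adjust -3): 15 + -3 = 12
  Event 2 (restock 38): 12 + 38 = 50
  Event 3 (sale 25): sell min(25,50)=25. stock: 50 - 25 = 25. total_sold = 25
  Event 4 (sale 5): sell min(5,25)=5. stock: 25 - 5 = 20. total_sold = 30
  Event 5 (sale 6): sell min(6,20)=6. stock: 20 - 6 = 14. total_sold = 36
  Event 6 (sale 12): sell min(12,14)=12. stock: 14 - 12 = 2. total_sold = 48
  Event 7 (sale 21): sell min(21,2)=2. stock: 2 - 2 = 0. total_sold = 50
  Event 8 (restock 20): 0 + 20 = 20
  Event 9 (sale 13): sell min(13,20)=13. stock: 20 - 13 = 7. total_sold = 63
Final: stock = 7, total_sold = 63

First zero at event 7.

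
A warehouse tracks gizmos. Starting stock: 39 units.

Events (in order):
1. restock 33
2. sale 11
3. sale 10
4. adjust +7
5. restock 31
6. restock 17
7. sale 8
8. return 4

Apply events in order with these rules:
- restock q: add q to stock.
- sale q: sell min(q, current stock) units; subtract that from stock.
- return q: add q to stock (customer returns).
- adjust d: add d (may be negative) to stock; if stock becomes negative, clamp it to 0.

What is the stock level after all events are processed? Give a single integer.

Answer: 102

Derivation:
Processing events:
Start: stock = 39
  Event 1 (restock 33): 39 + 33 = 72
  Event 2 (sale 11): sell min(11,72)=11. stock: 72 - 11 = 61. total_sold = 11
  Event 3 (sale 10): sell min(10,61)=10. stock: 61 - 10 = 51. total_sold = 21
  Event 4 (adjust +7): 51 + 7 = 58
  Event 5 (restock 31): 58 + 31 = 89
  Event 6 (restock 17): 89 + 17 = 106
  Event 7 (sale 8): sell min(8,106)=8. stock: 106 - 8 = 98. total_sold = 29
  Event 8 (return 4): 98 + 4 = 102
Final: stock = 102, total_sold = 29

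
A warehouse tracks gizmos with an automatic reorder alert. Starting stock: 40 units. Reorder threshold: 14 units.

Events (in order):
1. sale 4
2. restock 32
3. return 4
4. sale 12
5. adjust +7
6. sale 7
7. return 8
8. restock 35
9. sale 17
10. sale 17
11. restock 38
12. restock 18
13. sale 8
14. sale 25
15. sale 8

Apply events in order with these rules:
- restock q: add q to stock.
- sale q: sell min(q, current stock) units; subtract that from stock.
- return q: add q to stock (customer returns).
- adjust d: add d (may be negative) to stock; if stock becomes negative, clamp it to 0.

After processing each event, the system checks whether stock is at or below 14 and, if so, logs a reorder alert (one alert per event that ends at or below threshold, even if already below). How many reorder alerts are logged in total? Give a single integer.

Processing events:
Start: stock = 40
  Event 1 (sale 4): sell min(4,40)=4. stock: 40 - 4 = 36. total_sold = 4
  Event 2 (restock 32): 36 + 32 = 68
  Event 3 (return 4): 68 + 4 = 72
  Event 4 (sale 12): sell min(12,72)=12. stock: 72 - 12 = 60. total_sold = 16
  Event 5 (adjust +7): 60 + 7 = 67
  Event 6 (sale 7): sell min(7,67)=7. stock: 67 - 7 = 60. total_sold = 23
  Event 7 (return 8): 60 + 8 = 68
  Event 8 (restock 35): 68 + 35 = 103
  Event 9 (sale 17): sell min(17,103)=17. stock: 103 - 17 = 86. total_sold = 40
  Event 10 (sale 17): sell min(17,86)=17. stock: 86 - 17 = 69. total_sold = 57
  Event 11 (restock 38): 69 + 38 = 107
  Event 12 (restock 18): 107 + 18 = 125
  Event 13 (sale 8): sell min(8,125)=8. stock: 125 - 8 = 117. total_sold = 65
  Event 14 (sale 25): sell min(25,117)=25. stock: 117 - 25 = 92. total_sold = 90
  Event 15 (sale 8): sell min(8,92)=8. stock: 92 - 8 = 84. total_sold = 98
Final: stock = 84, total_sold = 98

Checking against threshold 14:
  After event 1: stock=36 > 14
  After event 2: stock=68 > 14
  After event 3: stock=72 > 14
  After event 4: stock=60 > 14
  After event 5: stock=67 > 14
  After event 6: stock=60 > 14
  After event 7: stock=68 > 14
  After event 8: stock=103 > 14
  After event 9: stock=86 > 14
  After event 10: stock=69 > 14
  After event 11: stock=107 > 14
  After event 12: stock=125 > 14
  After event 13: stock=117 > 14
  After event 14: stock=92 > 14
  After event 15: stock=84 > 14
Alert events: []. Count = 0

Answer: 0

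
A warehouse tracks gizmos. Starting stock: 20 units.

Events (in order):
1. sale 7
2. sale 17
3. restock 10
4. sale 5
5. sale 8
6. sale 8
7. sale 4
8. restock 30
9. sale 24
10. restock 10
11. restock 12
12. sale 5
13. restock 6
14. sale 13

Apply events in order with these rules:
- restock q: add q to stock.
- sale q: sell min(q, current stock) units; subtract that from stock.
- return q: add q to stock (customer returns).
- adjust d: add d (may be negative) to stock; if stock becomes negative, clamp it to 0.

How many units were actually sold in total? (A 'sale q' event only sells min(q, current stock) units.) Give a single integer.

Processing events:
Start: stock = 20
  Event 1 (sale 7): sell min(7,20)=7. stock: 20 - 7 = 13. total_sold = 7
  Event 2 (sale 17): sell min(17,13)=13. stock: 13 - 13 = 0. total_sold = 20
  Event 3 (restock 10): 0 + 10 = 10
  Event 4 (sale 5): sell min(5,10)=5. stock: 10 - 5 = 5. total_sold = 25
  Event 5 (sale 8): sell min(8,5)=5. stock: 5 - 5 = 0. total_sold = 30
  Event 6 (sale 8): sell min(8,0)=0. stock: 0 - 0 = 0. total_sold = 30
  Event 7 (sale 4): sell min(4,0)=0. stock: 0 - 0 = 0. total_sold = 30
  Event 8 (restock 30): 0 + 30 = 30
  Event 9 (sale 24): sell min(24,30)=24. stock: 30 - 24 = 6. total_sold = 54
  Event 10 (restock 10): 6 + 10 = 16
  Event 11 (restock 12): 16 + 12 = 28
  Event 12 (sale 5): sell min(5,28)=5. stock: 28 - 5 = 23. total_sold = 59
  Event 13 (restock 6): 23 + 6 = 29
  Event 14 (sale 13): sell min(13,29)=13. stock: 29 - 13 = 16. total_sold = 72
Final: stock = 16, total_sold = 72

Answer: 72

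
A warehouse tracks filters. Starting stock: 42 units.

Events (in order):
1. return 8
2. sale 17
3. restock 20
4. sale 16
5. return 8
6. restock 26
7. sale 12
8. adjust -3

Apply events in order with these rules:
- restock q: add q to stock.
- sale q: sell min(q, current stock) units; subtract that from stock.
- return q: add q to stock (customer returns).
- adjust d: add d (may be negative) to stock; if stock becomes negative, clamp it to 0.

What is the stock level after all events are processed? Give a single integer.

Processing events:
Start: stock = 42
  Event 1 (return 8): 42 + 8 = 50
  Event 2 (sale 17): sell min(17,50)=17. stock: 50 - 17 = 33. total_sold = 17
  Event 3 (restock 20): 33 + 20 = 53
  Event 4 (sale 16): sell min(16,53)=16. stock: 53 - 16 = 37. total_sold = 33
  Event 5 (return 8): 37 + 8 = 45
  Event 6 (restock 26): 45 + 26 = 71
  Event 7 (sale 12): sell min(12,71)=12. stock: 71 - 12 = 59. total_sold = 45
  Event 8 (adjust -3): 59 + -3 = 56
Final: stock = 56, total_sold = 45

Answer: 56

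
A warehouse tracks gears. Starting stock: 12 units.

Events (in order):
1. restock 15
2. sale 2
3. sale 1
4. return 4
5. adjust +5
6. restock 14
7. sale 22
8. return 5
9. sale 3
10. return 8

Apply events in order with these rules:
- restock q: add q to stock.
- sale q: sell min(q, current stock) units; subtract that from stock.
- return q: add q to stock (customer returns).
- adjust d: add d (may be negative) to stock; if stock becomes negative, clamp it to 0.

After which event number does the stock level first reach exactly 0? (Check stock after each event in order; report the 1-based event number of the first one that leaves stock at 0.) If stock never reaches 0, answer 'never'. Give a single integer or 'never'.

Answer: never

Derivation:
Processing events:
Start: stock = 12
  Event 1 (restock 15): 12 + 15 = 27
  Event 2 (sale 2): sell min(2,27)=2. stock: 27 - 2 = 25. total_sold = 2
  Event 3 (sale 1): sell min(1,25)=1. stock: 25 - 1 = 24. total_sold = 3
  Event 4 (return 4): 24 + 4 = 28
  Event 5 (adjust +5): 28 + 5 = 33
  Event 6 (restock 14): 33 + 14 = 47
  Event 7 (sale 22): sell min(22,47)=22. stock: 47 - 22 = 25. total_sold = 25
  Event 8 (return 5): 25 + 5 = 30
  Event 9 (sale 3): sell min(3,30)=3. stock: 30 - 3 = 27. total_sold = 28
  Event 10 (return 8): 27 + 8 = 35
Final: stock = 35, total_sold = 28

Stock never reaches 0.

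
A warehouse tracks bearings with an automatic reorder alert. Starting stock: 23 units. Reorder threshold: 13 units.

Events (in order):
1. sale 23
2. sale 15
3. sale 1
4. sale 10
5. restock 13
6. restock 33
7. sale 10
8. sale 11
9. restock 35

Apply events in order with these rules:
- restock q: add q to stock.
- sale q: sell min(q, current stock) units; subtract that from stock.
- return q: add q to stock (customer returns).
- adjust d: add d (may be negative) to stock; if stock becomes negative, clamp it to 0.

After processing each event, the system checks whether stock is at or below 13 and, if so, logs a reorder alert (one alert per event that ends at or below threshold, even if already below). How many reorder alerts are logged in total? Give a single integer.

Processing events:
Start: stock = 23
  Event 1 (sale 23): sell min(23,23)=23. stock: 23 - 23 = 0. total_sold = 23
  Event 2 (sale 15): sell min(15,0)=0. stock: 0 - 0 = 0. total_sold = 23
  Event 3 (sale 1): sell min(1,0)=0. stock: 0 - 0 = 0. total_sold = 23
  Event 4 (sale 10): sell min(10,0)=0. stock: 0 - 0 = 0. total_sold = 23
  Event 5 (restock 13): 0 + 13 = 13
  Event 6 (restock 33): 13 + 33 = 46
  Event 7 (sale 10): sell min(10,46)=10. stock: 46 - 10 = 36. total_sold = 33
  Event 8 (sale 11): sell min(11,36)=11. stock: 36 - 11 = 25. total_sold = 44
  Event 9 (restock 35): 25 + 35 = 60
Final: stock = 60, total_sold = 44

Checking against threshold 13:
  After event 1: stock=0 <= 13 -> ALERT
  After event 2: stock=0 <= 13 -> ALERT
  After event 3: stock=0 <= 13 -> ALERT
  After event 4: stock=0 <= 13 -> ALERT
  After event 5: stock=13 <= 13 -> ALERT
  After event 6: stock=46 > 13
  After event 7: stock=36 > 13
  After event 8: stock=25 > 13
  After event 9: stock=60 > 13
Alert events: [1, 2, 3, 4, 5]. Count = 5

Answer: 5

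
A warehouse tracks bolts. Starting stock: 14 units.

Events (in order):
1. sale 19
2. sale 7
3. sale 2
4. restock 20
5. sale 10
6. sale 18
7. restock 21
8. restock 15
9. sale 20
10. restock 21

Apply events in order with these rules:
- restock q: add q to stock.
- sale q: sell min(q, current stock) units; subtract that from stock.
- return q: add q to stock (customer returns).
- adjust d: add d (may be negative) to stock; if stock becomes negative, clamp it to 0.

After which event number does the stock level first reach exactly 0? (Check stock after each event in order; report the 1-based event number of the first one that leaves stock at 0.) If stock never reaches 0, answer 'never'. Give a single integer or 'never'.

Answer: 1

Derivation:
Processing events:
Start: stock = 14
  Event 1 (sale 19): sell min(19,14)=14. stock: 14 - 14 = 0. total_sold = 14
  Event 2 (sale 7): sell min(7,0)=0. stock: 0 - 0 = 0. total_sold = 14
  Event 3 (sale 2): sell min(2,0)=0. stock: 0 - 0 = 0. total_sold = 14
  Event 4 (restock 20): 0 + 20 = 20
  Event 5 (sale 10): sell min(10,20)=10. stock: 20 - 10 = 10. total_sold = 24
  Event 6 (sale 18): sell min(18,10)=10. stock: 10 - 10 = 0. total_sold = 34
  Event 7 (restock 21): 0 + 21 = 21
  Event 8 (restock 15): 21 + 15 = 36
  Event 9 (sale 20): sell min(20,36)=20. stock: 36 - 20 = 16. total_sold = 54
  Event 10 (restock 21): 16 + 21 = 37
Final: stock = 37, total_sold = 54

First zero at event 1.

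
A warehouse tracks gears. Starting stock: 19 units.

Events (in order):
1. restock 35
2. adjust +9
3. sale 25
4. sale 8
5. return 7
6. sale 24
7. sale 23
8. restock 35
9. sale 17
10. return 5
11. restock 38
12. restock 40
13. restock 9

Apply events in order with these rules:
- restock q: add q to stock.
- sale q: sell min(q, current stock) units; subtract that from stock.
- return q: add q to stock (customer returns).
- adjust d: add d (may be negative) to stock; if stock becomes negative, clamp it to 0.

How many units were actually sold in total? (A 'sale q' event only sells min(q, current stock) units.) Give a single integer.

Processing events:
Start: stock = 19
  Event 1 (restock 35): 19 + 35 = 54
  Event 2 (adjust +9): 54 + 9 = 63
  Event 3 (sale 25): sell min(25,63)=25. stock: 63 - 25 = 38. total_sold = 25
  Event 4 (sale 8): sell min(8,38)=8. stock: 38 - 8 = 30. total_sold = 33
  Event 5 (return 7): 30 + 7 = 37
  Event 6 (sale 24): sell min(24,37)=24. stock: 37 - 24 = 13. total_sold = 57
  Event 7 (sale 23): sell min(23,13)=13. stock: 13 - 13 = 0. total_sold = 70
  Event 8 (restock 35): 0 + 35 = 35
  Event 9 (sale 17): sell min(17,35)=17. stock: 35 - 17 = 18. total_sold = 87
  Event 10 (return 5): 18 + 5 = 23
  Event 11 (restock 38): 23 + 38 = 61
  Event 12 (restock 40): 61 + 40 = 101
  Event 13 (restock 9): 101 + 9 = 110
Final: stock = 110, total_sold = 87

Answer: 87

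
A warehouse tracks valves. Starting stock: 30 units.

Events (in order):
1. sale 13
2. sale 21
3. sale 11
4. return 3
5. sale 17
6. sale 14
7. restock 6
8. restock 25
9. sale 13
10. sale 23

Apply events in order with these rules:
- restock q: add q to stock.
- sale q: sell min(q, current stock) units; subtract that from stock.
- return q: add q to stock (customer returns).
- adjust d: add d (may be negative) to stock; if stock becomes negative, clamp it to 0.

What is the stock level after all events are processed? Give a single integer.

Processing events:
Start: stock = 30
  Event 1 (sale 13): sell min(13,30)=13. stock: 30 - 13 = 17. total_sold = 13
  Event 2 (sale 21): sell min(21,17)=17. stock: 17 - 17 = 0. total_sold = 30
  Event 3 (sale 11): sell min(11,0)=0. stock: 0 - 0 = 0. total_sold = 30
  Event 4 (return 3): 0 + 3 = 3
  Event 5 (sale 17): sell min(17,3)=3. stock: 3 - 3 = 0. total_sold = 33
  Event 6 (sale 14): sell min(14,0)=0. stock: 0 - 0 = 0. total_sold = 33
  Event 7 (restock 6): 0 + 6 = 6
  Event 8 (restock 25): 6 + 25 = 31
  Event 9 (sale 13): sell min(13,31)=13. stock: 31 - 13 = 18. total_sold = 46
  Event 10 (sale 23): sell min(23,18)=18. stock: 18 - 18 = 0. total_sold = 64
Final: stock = 0, total_sold = 64

Answer: 0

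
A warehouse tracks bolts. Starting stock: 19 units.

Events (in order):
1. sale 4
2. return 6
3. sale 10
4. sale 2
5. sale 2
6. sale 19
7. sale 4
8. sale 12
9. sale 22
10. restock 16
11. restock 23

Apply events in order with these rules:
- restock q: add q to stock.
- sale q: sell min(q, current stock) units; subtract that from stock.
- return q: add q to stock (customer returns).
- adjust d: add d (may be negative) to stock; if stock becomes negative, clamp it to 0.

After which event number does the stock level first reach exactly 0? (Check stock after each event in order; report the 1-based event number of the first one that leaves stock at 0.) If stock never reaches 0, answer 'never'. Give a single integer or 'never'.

Answer: 6

Derivation:
Processing events:
Start: stock = 19
  Event 1 (sale 4): sell min(4,19)=4. stock: 19 - 4 = 15. total_sold = 4
  Event 2 (return 6): 15 + 6 = 21
  Event 3 (sale 10): sell min(10,21)=10. stock: 21 - 10 = 11. total_sold = 14
  Event 4 (sale 2): sell min(2,11)=2. stock: 11 - 2 = 9. total_sold = 16
  Event 5 (sale 2): sell min(2,9)=2. stock: 9 - 2 = 7. total_sold = 18
  Event 6 (sale 19): sell min(19,7)=7. stock: 7 - 7 = 0. total_sold = 25
  Event 7 (sale 4): sell min(4,0)=0. stock: 0 - 0 = 0. total_sold = 25
  Event 8 (sale 12): sell min(12,0)=0. stock: 0 - 0 = 0. total_sold = 25
  Event 9 (sale 22): sell min(22,0)=0. stock: 0 - 0 = 0. total_sold = 25
  Event 10 (restock 16): 0 + 16 = 16
  Event 11 (restock 23): 16 + 23 = 39
Final: stock = 39, total_sold = 25

First zero at event 6.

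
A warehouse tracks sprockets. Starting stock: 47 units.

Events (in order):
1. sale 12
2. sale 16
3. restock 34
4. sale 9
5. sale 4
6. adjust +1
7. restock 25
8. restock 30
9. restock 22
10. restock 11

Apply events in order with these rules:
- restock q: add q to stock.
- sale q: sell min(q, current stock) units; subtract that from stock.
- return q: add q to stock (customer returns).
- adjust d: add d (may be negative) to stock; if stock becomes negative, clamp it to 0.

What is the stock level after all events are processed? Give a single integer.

Answer: 129

Derivation:
Processing events:
Start: stock = 47
  Event 1 (sale 12): sell min(12,47)=12. stock: 47 - 12 = 35. total_sold = 12
  Event 2 (sale 16): sell min(16,35)=16. stock: 35 - 16 = 19. total_sold = 28
  Event 3 (restock 34): 19 + 34 = 53
  Event 4 (sale 9): sell min(9,53)=9. stock: 53 - 9 = 44. total_sold = 37
  Event 5 (sale 4): sell min(4,44)=4. stock: 44 - 4 = 40. total_sold = 41
  Event 6 (adjust +1): 40 + 1 = 41
  Event 7 (restock 25): 41 + 25 = 66
  Event 8 (restock 30): 66 + 30 = 96
  Event 9 (restock 22): 96 + 22 = 118
  Event 10 (restock 11): 118 + 11 = 129
Final: stock = 129, total_sold = 41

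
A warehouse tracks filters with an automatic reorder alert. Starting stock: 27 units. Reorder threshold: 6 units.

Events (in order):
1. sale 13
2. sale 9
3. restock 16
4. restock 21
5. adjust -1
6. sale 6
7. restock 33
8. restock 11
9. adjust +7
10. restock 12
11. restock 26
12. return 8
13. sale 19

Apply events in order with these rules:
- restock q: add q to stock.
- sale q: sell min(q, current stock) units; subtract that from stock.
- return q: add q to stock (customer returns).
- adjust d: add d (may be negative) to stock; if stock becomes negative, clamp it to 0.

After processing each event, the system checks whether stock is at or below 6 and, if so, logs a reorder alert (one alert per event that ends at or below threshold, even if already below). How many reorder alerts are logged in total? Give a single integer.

Answer: 1

Derivation:
Processing events:
Start: stock = 27
  Event 1 (sale 13): sell min(13,27)=13. stock: 27 - 13 = 14. total_sold = 13
  Event 2 (sale 9): sell min(9,14)=9. stock: 14 - 9 = 5. total_sold = 22
  Event 3 (restock 16): 5 + 16 = 21
  Event 4 (restock 21): 21 + 21 = 42
  Event 5 (adjust -1): 42 + -1 = 41
  Event 6 (sale 6): sell min(6,41)=6. stock: 41 - 6 = 35. total_sold = 28
  Event 7 (restock 33): 35 + 33 = 68
  Event 8 (restock 11): 68 + 11 = 79
  Event 9 (adjust +7): 79 + 7 = 86
  Event 10 (restock 12): 86 + 12 = 98
  Event 11 (restock 26): 98 + 26 = 124
  Event 12 (return 8): 124 + 8 = 132
  Event 13 (sale 19): sell min(19,132)=19. stock: 132 - 19 = 113. total_sold = 47
Final: stock = 113, total_sold = 47

Checking against threshold 6:
  After event 1: stock=14 > 6
  After event 2: stock=5 <= 6 -> ALERT
  After event 3: stock=21 > 6
  After event 4: stock=42 > 6
  After event 5: stock=41 > 6
  After event 6: stock=35 > 6
  After event 7: stock=68 > 6
  After event 8: stock=79 > 6
  After event 9: stock=86 > 6
  After event 10: stock=98 > 6
  After event 11: stock=124 > 6
  After event 12: stock=132 > 6
  After event 13: stock=113 > 6
Alert events: [2]. Count = 1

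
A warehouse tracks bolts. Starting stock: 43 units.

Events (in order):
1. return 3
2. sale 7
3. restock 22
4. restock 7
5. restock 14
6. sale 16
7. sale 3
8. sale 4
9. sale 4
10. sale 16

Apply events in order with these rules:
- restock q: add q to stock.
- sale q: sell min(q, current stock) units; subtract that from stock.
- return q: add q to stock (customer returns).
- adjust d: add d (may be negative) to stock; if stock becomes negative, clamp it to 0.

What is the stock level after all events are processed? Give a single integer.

Processing events:
Start: stock = 43
  Event 1 (return 3): 43 + 3 = 46
  Event 2 (sale 7): sell min(7,46)=7. stock: 46 - 7 = 39. total_sold = 7
  Event 3 (restock 22): 39 + 22 = 61
  Event 4 (restock 7): 61 + 7 = 68
  Event 5 (restock 14): 68 + 14 = 82
  Event 6 (sale 16): sell min(16,82)=16. stock: 82 - 16 = 66. total_sold = 23
  Event 7 (sale 3): sell min(3,66)=3. stock: 66 - 3 = 63. total_sold = 26
  Event 8 (sale 4): sell min(4,63)=4. stock: 63 - 4 = 59. total_sold = 30
  Event 9 (sale 4): sell min(4,59)=4. stock: 59 - 4 = 55. total_sold = 34
  Event 10 (sale 16): sell min(16,55)=16. stock: 55 - 16 = 39. total_sold = 50
Final: stock = 39, total_sold = 50

Answer: 39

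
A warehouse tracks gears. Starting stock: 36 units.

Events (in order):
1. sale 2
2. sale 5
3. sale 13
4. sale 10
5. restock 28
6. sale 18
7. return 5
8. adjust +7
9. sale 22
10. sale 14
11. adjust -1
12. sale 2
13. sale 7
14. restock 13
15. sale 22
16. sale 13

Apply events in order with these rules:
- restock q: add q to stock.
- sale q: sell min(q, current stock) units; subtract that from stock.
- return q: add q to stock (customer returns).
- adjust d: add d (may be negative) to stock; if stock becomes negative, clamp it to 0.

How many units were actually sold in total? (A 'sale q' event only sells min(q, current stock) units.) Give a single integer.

Answer: 89

Derivation:
Processing events:
Start: stock = 36
  Event 1 (sale 2): sell min(2,36)=2. stock: 36 - 2 = 34. total_sold = 2
  Event 2 (sale 5): sell min(5,34)=5. stock: 34 - 5 = 29. total_sold = 7
  Event 3 (sale 13): sell min(13,29)=13. stock: 29 - 13 = 16. total_sold = 20
  Event 4 (sale 10): sell min(10,16)=10. stock: 16 - 10 = 6. total_sold = 30
  Event 5 (restock 28): 6 + 28 = 34
  Event 6 (sale 18): sell min(18,34)=18. stock: 34 - 18 = 16. total_sold = 48
  Event 7 (return 5): 16 + 5 = 21
  Event 8 (adjust +7): 21 + 7 = 28
  Event 9 (sale 22): sell min(22,28)=22. stock: 28 - 22 = 6. total_sold = 70
  Event 10 (sale 14): sell min(14,6)=6. stock: 6 - 6 = 0. total_sold = 76
  Event 11 (adjust -1): 0 + -1 = 0 (clamped to 0)
  Event 12 (sale 2): sell min(2,0)=0. stock: 0 - 0 = 0. total_sold = 76
  Event 13 (sale 7): sell min(7,0)=0. stock: 0 - 0 = 0. total_sold = 76
  Event 14 (restock 13): 0 + 13 = 13
  Event 15 (sale 22): sell min(22,13)=13. stock: 13 - 13 = 0. total_sold = 89
  Event 16 (sale 13): sell min(13,0)=0. stock: 0 - 0 = 0. total_sold = 89
Final: stock = 0, total_sold = 89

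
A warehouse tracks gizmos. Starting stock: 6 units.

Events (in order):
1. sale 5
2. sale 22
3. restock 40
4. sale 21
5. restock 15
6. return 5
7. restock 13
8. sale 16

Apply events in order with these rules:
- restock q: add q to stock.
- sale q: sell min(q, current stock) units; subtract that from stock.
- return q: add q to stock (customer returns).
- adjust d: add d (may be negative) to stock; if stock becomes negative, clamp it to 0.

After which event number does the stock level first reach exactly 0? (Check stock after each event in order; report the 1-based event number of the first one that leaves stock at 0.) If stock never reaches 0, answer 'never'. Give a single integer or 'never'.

Processing events:
Start: stock = 6
  Event 1 (sale 5): sell min(5,6)=5. stock: 6 - 5 = 1. total_sold = 5
  Event 2 (sale 22): sell min(22,1)=1. stock: 1 - 1 = 0. total_sold = 6
  Event 3 (restock 40): 0 + 40 = 40
  Event 4 (sale 21): sell min(21,40)=21. stock: 40 - 21 = 19. total_sold = 27
  Event 5 (restock 15): 19 + 15 = 34
  Event 6 (return 5): 34 + 5 = 39
  Event 7 (restock 13): 39 + 13 = 52
  Event 8 (sale 16): sell min(16,52)=16. stock: 52 - 16 = 36. total_sold = 43
Final: stock = 36, total_sold = 43

First zero at event 2.

Answer: 2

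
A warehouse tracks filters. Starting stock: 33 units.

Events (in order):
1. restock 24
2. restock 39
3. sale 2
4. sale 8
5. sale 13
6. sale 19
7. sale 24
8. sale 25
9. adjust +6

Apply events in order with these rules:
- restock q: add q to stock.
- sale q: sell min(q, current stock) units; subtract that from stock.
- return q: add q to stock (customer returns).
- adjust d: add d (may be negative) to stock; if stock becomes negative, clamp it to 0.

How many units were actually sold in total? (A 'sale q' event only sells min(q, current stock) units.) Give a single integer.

Processing events:
Start: stock = 33
  Event 1 (restock 24): 33 + 24 = 57
  Event 2 (restock 39): 57 + 39 = 96
  Event 3 (sale 2): sell min(2,96)=2. stock: 96 - 2 = 94. total_sold = 2
  Event 4 (sale 8): sell min(8,94)=8. stock: 94 - 8 = 86. total_sold = 10
  Event 5 (sale 13): sell min(13,86)=13. stock: 86 - 13 = 73. total_sold = 23
  Event 6 (sale 19): sell min(19,73)=19. stock: 73 - 19 = 54. total_sold = 42
  Event 7 (sale 24): sell min(24,54)=24. stock: 54 - 24 = 30. total_sold = 66
  Event 8 (sale 25): sell min(25,30)=25. stock: 30 - 25 = 5. total_sold = 91
  Event 9 (adjust +6): 5 + 6 = 11
Final: stock = 11, total_sold = 91

Answer: 91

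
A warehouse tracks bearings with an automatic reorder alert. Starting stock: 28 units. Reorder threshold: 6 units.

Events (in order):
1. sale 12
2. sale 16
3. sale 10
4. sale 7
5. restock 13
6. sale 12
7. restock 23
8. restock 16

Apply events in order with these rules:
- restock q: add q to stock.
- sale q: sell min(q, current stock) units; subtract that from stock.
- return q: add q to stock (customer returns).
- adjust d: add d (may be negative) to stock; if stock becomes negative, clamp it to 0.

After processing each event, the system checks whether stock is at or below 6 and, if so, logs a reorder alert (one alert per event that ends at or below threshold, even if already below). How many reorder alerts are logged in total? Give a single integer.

Processing events:
Start: stock = 28
  Event 1 (sale 12): sell min(12,28)=12. stock: 28 - 12 = 16. total_sold = 12
  Event 2 (sale 16): sell min(16,16)=16. stock: 16 - 16 = 0. total_sold = 28
  Event 3 (sale 10): sell min(10,0)=0. stock: 0 - 0 = 0. total_sold = 28
  Event 4 (sale 7): sell min(7,0)=0. stock: 0 - 0 = 0. total_sold = 28
  Event 5 (restock 13): 0 + 13 = 13
  Event 6 (sale 12): sell min(12,13)=12. stock: 13 - 12 = 1. total_sold = 40
  Event 7 (restock 23): 1 + 23 = 24
  Event 8 (restock 16): 24 + 16 = 40
Final: stock = 40, total_sold = 40

Checking against threshold 6:
  After event 1: stock=16 > 6
  After event 2: stock=0 <= 6 -> ALERT
  After event 3: stock=0 <= 6 -> ALERT
  After event 4: stock=0 <= 6 -> ALERT
  After event 5: stock=13 > 6
  After event 6: stock=1 <= 6 -> ALERT
  After event 7: stock=24 > 6
  After event 8: stock=40 > 6
Alert events: [2, 3, 4, 6]. Count = 4

Answer: 4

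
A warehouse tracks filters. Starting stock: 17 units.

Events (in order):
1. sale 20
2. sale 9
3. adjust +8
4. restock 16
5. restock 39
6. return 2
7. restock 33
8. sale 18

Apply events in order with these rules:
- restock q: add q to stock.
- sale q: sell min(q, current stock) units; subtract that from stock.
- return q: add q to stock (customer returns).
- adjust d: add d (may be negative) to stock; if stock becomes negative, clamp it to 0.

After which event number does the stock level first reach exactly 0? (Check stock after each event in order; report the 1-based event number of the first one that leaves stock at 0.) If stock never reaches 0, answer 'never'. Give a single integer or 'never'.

Processing events:
Start: stock = 17
  Event 1 (sale 20): sell min(20,17)=17. stock: 17 - 17 = 0. total_sold = 17
  Event 2 (sale 9): sell min(9,0)=0. stock: 0 - 0 = 0. total_sold = 17
  Event 3 (adjust +8): 0 + 8 = 8
  Event 4 (restock 16): 8 + 16 = 24
  Event 5 (restock 39): 24 + 39 = 63
  Event 6 (return 2): 63 + 2 = 65
  Event 7 (restock 33): 65 + 33 = 98
  Event 8 (sale 18): sell min(18,98)=18. stock: 98 - 18 = 80. total_sold = 35
Final: stock = 80, total_sold = 35

First zero at event 1.

Answer: 1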